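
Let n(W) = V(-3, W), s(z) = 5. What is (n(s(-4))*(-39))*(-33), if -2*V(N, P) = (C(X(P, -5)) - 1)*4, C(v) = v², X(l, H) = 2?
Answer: -7722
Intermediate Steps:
V(N, P) = -6 (V(N, P) = -(2² - 1)*4/2 = -(4 - 1)*4/2 = -3*4/2 = -½*12 = -6)
n(W) = -6
(n(s(-4))*(-39))*(-33) = -6*(-39)*(-33) = 234*(-33) = -7722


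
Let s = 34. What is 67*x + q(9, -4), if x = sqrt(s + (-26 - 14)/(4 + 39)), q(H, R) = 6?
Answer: 6 + 201*sqrt(6794)/43 ≈ 391.29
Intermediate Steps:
x = 3*sqrt(6794)/43 (x = sqrt(34 + (-26 - 14)/(4 + 39)) = sqrt(34 - 40/43) = sqrt(1422/43) = 3*sqrt(6794)/43 ≈ 5.7506)
67*x + q(9, -4) = 67*(3*sqrt(6794)/43) + 6 = 201*sqrt(6794)/43 + 6 = 6 + 201*sqrt(6794)/43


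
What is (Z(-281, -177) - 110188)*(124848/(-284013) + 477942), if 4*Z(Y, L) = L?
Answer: -1108378058828773/21038 ≈ -5.2685e+10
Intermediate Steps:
Z(Y, L) = L/4
(Z(-281, -177) - 110188)*(124848/(-284013) + 477942) = ((¼)*(-177) - 110188)*(124848/(-284013) + 477942) = (-177/4 - 110188)*(124848*(-1/284013) + 477942) = -440929*(-4624/10519 + 477942)/4 = -440929/4*5027467274/10519 = -1108378058828773/21038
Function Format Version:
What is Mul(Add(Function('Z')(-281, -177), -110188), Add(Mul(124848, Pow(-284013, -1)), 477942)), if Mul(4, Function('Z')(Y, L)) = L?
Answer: Rational(-1108378058828773, 21038) ≈ -5.2685e+10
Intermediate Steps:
Function('Z')(Y, L) = Mul(Rational(1, 4), L)
Mul(Add(Function('Z')(-281, -177), -110188), Add(Mul(124848, Pow(-284013, -1)), 477942)) = Mul(Add(Mul(Rational(1, 4), -177), -110188), Add(Mul(124848, Pow(-284013, -1)), 477942)) = Mul(Add(Rational(-177, 4), -110188), Add(Mul(124848, Rational(-1, 284013)), 477942)) = Mul(Rational(-440929, 4), Add(Rational(-4624, 10519), 477942)) = Mul(Rational(-440929, 4), Rational(5027467274, 10519)) = Rational(-1108378058828773, 21038)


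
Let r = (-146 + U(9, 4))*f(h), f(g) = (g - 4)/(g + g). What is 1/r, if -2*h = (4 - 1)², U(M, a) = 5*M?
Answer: -18/1717 ≈ -0.010483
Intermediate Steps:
h = -9/2 (h = -(4 - 1)²/2 = -½*3² = -½*9 = -9/2 ≈ -4.5000)
f(g) = (-4 + g)/(2*g) (f(g) = (-4 + g)/((2*g)) = (-4 + g)*(1/(2*g)) = (-4 + g)/(2*g))
r = -1717/18 (r = (-146 + 5*9)*((-4 - 9/2)/(2*(-9/2))) = (-146 + 45)*((½)*(-2/9)*(-17/2)) = -101*17/18 = -1717/18 ≈ -95.389)
1/r = 1/(-1717/18) = -18/1717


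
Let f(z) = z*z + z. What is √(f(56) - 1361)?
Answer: √1831 ≈ 42.790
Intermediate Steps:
f(z) = z + z² (f(z) = z² + z = z + z²)
√(f(56) - 1361) = √(56*(1 + 56) - 1361) = √(56*57 - 1361) = √(3192 - 1361) = √1831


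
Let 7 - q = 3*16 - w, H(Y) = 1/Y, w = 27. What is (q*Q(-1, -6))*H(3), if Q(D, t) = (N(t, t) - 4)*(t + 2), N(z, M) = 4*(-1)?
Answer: -448/3 ≈ -149.33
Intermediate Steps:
N(z, M) = -4
Q(D, t) = -16 - 8*t (Q(D, t) = (-4 - 4)*(t + 2) = -8*(2 + t) = -16 - 8*t)
q = -14 (q = 7 - (3*16 - 1*27) = 7 - (48 - 27) = 7 - 1*21 = 7 - 21 = -14)
(q*Q(-1, -6))*H(3) = -14*(-16 - 8*(-6))/3 = -14*(-16 + 48)*(1/3) = -14*32*(1/3) = -448*1/3 = -448/3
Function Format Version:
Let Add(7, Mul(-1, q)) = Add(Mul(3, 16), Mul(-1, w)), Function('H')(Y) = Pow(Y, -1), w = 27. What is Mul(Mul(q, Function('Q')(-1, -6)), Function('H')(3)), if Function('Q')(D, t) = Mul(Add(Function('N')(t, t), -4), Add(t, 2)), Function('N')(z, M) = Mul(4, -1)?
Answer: Rational(-448, 3) ≈ -149.33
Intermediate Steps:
Function('N')(z, M) = -4
Function('Q')(D, t) = Add(-16, Mul(-8, t)) (Function('Q')(D, t) = Mul(Add(-4, -4), Add(t, 2)) = Mul(-8, Add(2, t)) = Add(-16, Mul(-8, t)))
q = -14 (q = Add(7, Mul(-1, Add(Mul(3, 16), Mul(-1, 27)))) = Add(7, Mul(-1, Add(48, -27))) = Add(7, Mul(-1, 21)) = Add(7, -21) = -14)
Mul(Mul(q, Function('Q')(-1, -6)), Function('H')(3)) = Mul(Mul(-14, Add(-16, Mul(-8, -6))), Pow(3, -1)) = Mul(Mul(-14, Add(-16, 48)), Rational(1, 3)) = Mul(Mul(-14, 32), Rational(1, 3)) = Mul(-448, Rational(1, 3)) = Rational(-448, 3)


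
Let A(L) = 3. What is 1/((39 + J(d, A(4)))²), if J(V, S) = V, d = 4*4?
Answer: 1/3025 ≈ 0.00033058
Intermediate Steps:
d = 16
1/((39 + J(d, A(4)))²) = 1/((39 + 16)²) = 1/(55²) = 1/3025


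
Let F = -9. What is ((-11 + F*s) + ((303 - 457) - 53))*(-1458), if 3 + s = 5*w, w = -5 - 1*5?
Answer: -377622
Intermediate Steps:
w = -10 (w = -5 - 5 = -10)
s = -53 (s = -3 + 5*(-10) = -3 - 50 = -53)
((-11 + F*s) + ((303 - 457) - 53))*(-1458) = ((-11 - 9*(-53)) + ((303 - 457) - 53))*(-1458) = ((-11 + 477) + (-154 - 53))*(-1458) = (466 - 207)*(-1458) = 259*(-1458) = -377622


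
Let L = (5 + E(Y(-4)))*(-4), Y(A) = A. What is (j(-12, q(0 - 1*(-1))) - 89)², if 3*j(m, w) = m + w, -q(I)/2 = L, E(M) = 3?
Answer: 46225/9 ≈ 5136.1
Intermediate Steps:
L = -32 (L = (5 + 3)*(-4) = 8*(-4) = -32)
q(I) = 64 (q(I) = -2*(-32) = 64)
j(m, w) = m/3 + w/3 (j(m, w) = (m + w)/3 = m/3 + w/3)
(j(-12, q(0 - 1*(-1))) - 89)² = (((⅓)*(-12) + (⅓)*64) - 89)² = ((-4 + 64/3) - 89)² = (52/3 - 89)² = (-215/3)² = 46225/9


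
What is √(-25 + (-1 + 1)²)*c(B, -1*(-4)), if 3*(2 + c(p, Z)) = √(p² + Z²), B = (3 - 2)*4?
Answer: I*(-10 + 20*√2/3) ≈ -0.57191*I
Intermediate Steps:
B = 4 (B = 1*4 = 4)
c(p, Z) = -2 + √(Z² + p²)/3 (c(p, Z) = -2 + √(p² + Z²)/3 = -2 + √(Z² + p²)/3)
√(-25 + (-1 + 1)²)*c(B, -1*(-4)) = √(-25 + (-1 + 1)²)*(-2 + √((-1*(-4))² + 4²)/3) = √(-25 + 0²)*(-2 + √(4² + 16)/3) = √(-25 + 0)*(-2 + √(16 + 16)/3) = √(-25)*(-2 + √32/3) = (5*I)*(-2 + (4*√2)/3) = (5*I)*(-2 + 4*√2/3) = 5*I*(-2 + 4*√2/3)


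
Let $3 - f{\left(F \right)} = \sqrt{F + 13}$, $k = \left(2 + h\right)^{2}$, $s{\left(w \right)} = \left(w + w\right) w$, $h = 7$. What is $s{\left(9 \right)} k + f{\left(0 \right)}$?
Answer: $13125 - \sqrt{13} \approx 13121.0$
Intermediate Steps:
$s{\left(w \right)} = 2 w^{2}$ ($s{\left(w \right)} = 2 w w = 2 w^{2}$)
$k = 81$ ($k = \left(2 + 7\right)^{2} = 9^{2} = 81$)
$f{\left(F \right)} = 3 - \sqrt{13 + F}$ ($f{\left(F \right)} = 3 - \sqrt{F + 13} = 3 - \sqrt{13 + F}$)
$s{\left(9 \right)} k + f{\left(0 \right)} = 2 \cdot 9^{2} \cdot 81 + \left(3 - \sqrt{13 + 0}\right) = 2 \cdot 81 \cdot 81 + \left(3 - \sqrt{13}\right) = 162 \cdot 81 + \left(3 - \sqrt{13}\right) = 13122 + \left(3 - \sqrt{13}\right) = 13125 - \sqrt{13}$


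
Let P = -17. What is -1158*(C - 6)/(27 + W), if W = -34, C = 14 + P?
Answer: -10422/7 ≈ -1488.9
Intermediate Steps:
C = -3 (C = 14 - 17 = -3)
-1158*(C - 6)/(27 + W) = -1158*(-3 - 6)/(27 - 34) = -(-10422)/(-7) = -(-10422)*(-1)/7 = -1158*9/7 = -10422/7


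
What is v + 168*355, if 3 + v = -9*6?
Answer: 59583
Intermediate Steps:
v = -57 (v = -3 - 9*6 = -3 - 54 = -57)
v + 168*355 = -57 + 168*355 = -57 + 59640 = 59583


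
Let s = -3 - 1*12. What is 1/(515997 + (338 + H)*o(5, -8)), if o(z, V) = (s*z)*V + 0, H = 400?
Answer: 1/958797 ≈ 1.0430e-6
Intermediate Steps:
s = -15 (s = -3 - 12 = -15)
o(z, V) = -15*V*z (o(z, V) = (-15*z)*V + 0 = -15*V*z + 0 = -15*V*z)
1/(515997 + (338 + H)*o(5, -8)) = 1/(515997 + (338 + 400)*(-15*(-8)*5)) = 1/(515997 + 738*600) = 1/(515997 + 442800) = 1/958797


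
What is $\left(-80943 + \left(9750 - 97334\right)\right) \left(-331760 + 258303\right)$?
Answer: $12379487839$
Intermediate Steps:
$\left(-80943 + \left(9750 - 97334\right)\right) \left(-331760 + 258303\right) = \left(-80943 + \left(9750 - 97334\right)\right) \left(-73457\right) = \left(-80943 - 87584\right) \left(-73457\right) = \left(-168527\right) \left(-73457\right) = 12379487839$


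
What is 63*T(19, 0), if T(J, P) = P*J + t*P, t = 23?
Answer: 0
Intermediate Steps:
T(J, P) = 23*P + J*P (T(J, P) = P*J + 23*P = J*P + 23*P = 23*P + J*P)
63*T(19, 0) = 63*(0*(23 + 19)) = 63*(0*42) = 63*0 = 0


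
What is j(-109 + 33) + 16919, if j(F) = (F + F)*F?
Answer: 28471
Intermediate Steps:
j(F) = 2*F² (j(F) = (2*F)*F = 2*F²)
j(-109 + 33) + 16919 = 2*(-109 + 33)² + 16919 = 2*(-76)² + 16919 = 2*5776 + 16919 = 11552 + 16919 = 28471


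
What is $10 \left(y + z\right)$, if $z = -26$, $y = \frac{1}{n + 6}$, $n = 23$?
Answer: $- \frac{7530}{29} \approx -259.66$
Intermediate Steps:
$y = \frac{1}{29}$ ($y = \frac{1}{23 + 6} = \frac{1}{29} \approx 0.034483$)
$10 \left(y + z\right) = 10 \left(\frac{1}{29} - 26\right) = 10 \left(- \frac{753}{29}\right) = - \frac{7530}{29}$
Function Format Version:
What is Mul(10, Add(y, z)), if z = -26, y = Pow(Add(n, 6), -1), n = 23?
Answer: Rational(-7530, 29) ≈ -259.66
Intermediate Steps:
y = Rational(1, 29) (y = Pow(Add(23, 6), -1) = Pow(29, -1) = Rational(1, 29) ≈ 0.034483)
Mul(10, Add(y, z)) = Mul(10, Add(Rational(1, 29), -26)) = Mul(10, Rational(-753, 29)) = Rational(-7530, 29)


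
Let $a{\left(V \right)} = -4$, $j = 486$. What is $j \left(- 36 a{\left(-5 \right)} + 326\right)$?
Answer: $228420$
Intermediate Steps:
$j \left(- 36 a{\left(-5 \right)} + 326\right) = 486 \left(\left(-36\right) \left(-4\right) + 326\right) = 486 \left(144 + 326\right) = 486 \cdot 470 = 228420$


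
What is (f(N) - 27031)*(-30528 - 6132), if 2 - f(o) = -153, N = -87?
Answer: 985274160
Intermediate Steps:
f(o) = 155 (f(o) = 2 - 1*(-153) = 2 + 153 = 155)
(f(N) - 27031)*(-30528 - 6132) = (155 - 27031)*(-30528 - 6132) = -26876*(-36660) = 985274160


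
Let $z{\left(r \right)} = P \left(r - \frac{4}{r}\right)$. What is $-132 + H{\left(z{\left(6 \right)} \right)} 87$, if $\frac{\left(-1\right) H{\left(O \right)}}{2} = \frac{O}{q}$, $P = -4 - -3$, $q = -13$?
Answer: $- \frac{2644}{13} \approx -203.38$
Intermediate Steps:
$P = -1$ ($P = -4 + 3 = -1$)
$z{\left(r \right)} = - r + \frac{4}{r}$ ($z{\left(r \right)} = - (r - \frac{4}{r}) = - r + \frac{4}{r}$)
$H{\left(O \right)} = \frac{2 O}{13}$ ($H{\left(O \right)} = - 2 \frac{O}{-13} = - 2 O \left(- \frac{1}{13}\right) = - 2 \left(- \frac{O}{13}\right) = \frac{2 O}{13}$)
$-132 + H{\left(z{\left(6 \right)} \right)} 87 = -132 + \frac{2 \left(\left(-1\right) 6 + \frac{4}{6}\right)}{13} \cdot 87 = -132 + \frac{2 \left(-6 + 4 \cdot \frac{1}{6}\right)}{13} \cdot 87 = -132 + \frac{2 \left(-6 + \frac{2}{3}\right)}{13} \cdot 87 = -132 + \frac{2}{13} \left(- \frac{16}{3}\right) 87 = -132 - \frac{928}{13} = - \frac{2644}{13}$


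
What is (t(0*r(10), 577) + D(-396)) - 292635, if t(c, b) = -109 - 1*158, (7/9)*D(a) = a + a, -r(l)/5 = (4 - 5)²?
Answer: -2057442/7 ≈ -2.9392e+5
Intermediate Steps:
r(l) = -5 (r(l) = -5*(4 - 5)² = -5*(-1)² = -5*1 = -5)
D(a) = 18*a/7 (D(a) = 9*(a + a)/7 = 9*(2*a)/7 = 18*a/7)
t(c, b) = -267 (t(c, b) = -109 - 158 = -267)
(t(0*r(10), 577) + D(-396)) - 292635 = (-267 + (18/7)*(-396)) - 292635 = (-267 - 7128/7) - 292635 = -8997/7 - 292635 = -2057442/7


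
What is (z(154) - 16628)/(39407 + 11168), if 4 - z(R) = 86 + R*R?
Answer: -2378/2975 ≈ -0.79933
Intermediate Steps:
z(R) = -82 - R**2 (z(R) = 4 - (86 + R*R) = 4 - (86 + R**2) = 4 + (-86 - R**2) = -82 - R**2)
(z(154) - 16628)/(39407 + 11168) = ((-82 - 1*154**2) - 16628)/(39407 + 11168) = ((-82 - 1*23716) - 16628)/50575 = ((-82 - 23716) - 16628)*(1/50575) = (-23798 - 16628)*(1/50575) = -40426*1/50575 = -2378/2975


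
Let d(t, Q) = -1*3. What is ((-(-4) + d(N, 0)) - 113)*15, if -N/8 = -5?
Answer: -1680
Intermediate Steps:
N = 40 (N = -8*(-5) = 40)
d(t, Q) = -3
((-(-4) + d(N, 0)) - 113)*15 = ((-(-4) - 3) - 113)*15 = ((-4*(-1) - 3) - 113)*15 = ((4 - 3) - 113)*15 = (1 - 113)*15 = -112*15 = -1680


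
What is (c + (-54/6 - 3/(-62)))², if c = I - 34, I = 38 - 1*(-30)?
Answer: 2411809/3844 ≈ 627.42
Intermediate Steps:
I = 68 (I = 38 + 30 = 68)
c = 34 (c = 68 - 34 = 34)
(c + (-54/6 - 3/(-62)))² = (34 + (-54/6 - 3/(-62)))² = (34 + (-54*⅙ - 3*(-1/62)))² = (34 + (-9 + 3/62))² = (34 - 555/62)² = (1553/62)² = 2411809/3844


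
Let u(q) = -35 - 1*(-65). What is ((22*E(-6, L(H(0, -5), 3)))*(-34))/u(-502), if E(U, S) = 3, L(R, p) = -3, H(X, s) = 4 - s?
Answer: -374/5 ≈ -74.800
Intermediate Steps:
u(q) = 30 (u(q) = -35 + 65 = 30)
((22*E(-6, L(H(0, -5), 3)))*(-34))/u(-502) = ((22*3)*(-34))/30 = (66*(-34))*(1/30) = -2244*1/30 = -374/5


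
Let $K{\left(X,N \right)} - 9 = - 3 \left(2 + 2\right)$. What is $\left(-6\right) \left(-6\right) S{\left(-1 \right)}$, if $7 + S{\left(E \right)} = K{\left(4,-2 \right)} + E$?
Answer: $-396$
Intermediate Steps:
$K{\left(X,N \right)} = -3$ ($K{\left(X,N \right)} = 9 - 3 \left(2 + 2\right) = 9 - 12 = -3$)
$S{\left(E \right)} = -10 + E$ ($S{\left(E \right)} = -7 + \left(-3 + E\right) = -10 + E$)
$\left(-6\right) \left(-6\right) S{\left(-1 \right)} = \left(-6\right) \left(-6\right) \left(-10 - 1\right) = 36 \left(-11\right) = -396$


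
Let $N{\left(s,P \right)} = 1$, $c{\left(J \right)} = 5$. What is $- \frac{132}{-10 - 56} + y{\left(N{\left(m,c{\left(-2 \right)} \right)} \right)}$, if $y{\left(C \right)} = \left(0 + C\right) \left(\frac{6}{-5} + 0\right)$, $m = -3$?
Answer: $\frac{4}{5} \approx 0.8$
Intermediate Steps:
$y{\left(C \right)} = - \frac{6 C}{5}$ ($y{\left(C \right)} = C \left(6 \left(- \frac{1}{5}\right) + 0\right) = C \left(- \frac{6}{5} + 0\right) = C \left(- \frac{6}{5}\right) = - \frac{6 C}{5}$)
$- \frac{132}{-10 - 56} + y{\left(N{\left(m,c{\left(-2 \right)} \right)} \right)} = - \frac{132}{-10 - 56} - \frac{6}{5} = - \frac{132}{-66} - \frac{6}{5} = \left(-132\right) \left(- \frac{1}{66}\right) - \frac{6}{5} = 2 - \frac{6}{5} = \frac{4}{5}$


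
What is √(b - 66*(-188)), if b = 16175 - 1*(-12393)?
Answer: 4*√2561 ≈ 202.43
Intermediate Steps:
b = 28568 (b = 16175 + 12393 = 28568)
√(b - 66*(-188)) = √(28568 - 66*(-188)) = √(28568 + 12408) = √40976 = 4*√2561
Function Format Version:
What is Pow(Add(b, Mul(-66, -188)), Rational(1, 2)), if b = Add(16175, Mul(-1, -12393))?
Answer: Mul(4, Pow(2561, Rational(1, 2))) ≈ 202.43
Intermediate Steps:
b = 28568 (b = Add(16175, 12393) = 28568)
Pow(Add(b, Mul(-66, -188)), Rational(1, 2)) = Pow(Add(28568, Mul(-66, -188)), Rational(1, 2)) = Pow(Add(28568, 12408), Rational(1, 2)) = Pow(40976, Rational(1, 2)) = Mul(4, Pow(2561, Rational(1, 2)))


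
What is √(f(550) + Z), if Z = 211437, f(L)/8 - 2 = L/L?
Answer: √211461 ≈ 459.85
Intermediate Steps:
f(L) = 24 (f(L) = 16 + 8*(L/L) = 16 + 8*1 = 16 + 8 = 24)
√(f(550) + Z) = √(24 + 211437) = √211461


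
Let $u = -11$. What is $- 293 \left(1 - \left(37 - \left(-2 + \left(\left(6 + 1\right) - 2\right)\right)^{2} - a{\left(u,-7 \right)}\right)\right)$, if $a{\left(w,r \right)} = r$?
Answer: $9962$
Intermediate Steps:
$- 293 \left(1 - \left(37 - \left(-2 + \left(\left(6 + 1\right) - 2\right)\right)^{2} - a{\left(u,-7 \right)}\right)\right) = - 293 \left(1 - \left(44 - \left(-2 + \left(\left(6 + 1\right) - 2\right)\right)^{2}\right)\right) = - 293 \left(1 - \left(44 - \left(-2 + \left(7 - 2\right)\right)^{2}\right)\right) = - 293 \left(1 - \left(44 - \left(-2 + 5\right)^{2}\right)\right) = - 293 \left(1 - \left(44 - 9\right)\right) = - 293 \left(1 + \left(\left(9 - 7\right) - 37\right)\right) = - 293 \left(1 + \left(2 - 37\right)\right) = - 293 \left(1 - 35\right) = \left(-293\right) \left(-34\right) = 9962$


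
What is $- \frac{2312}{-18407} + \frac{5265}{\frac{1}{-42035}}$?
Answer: $- \frac{4073731857613}{18407} \approx -2.2131 \cdot 10^{8}$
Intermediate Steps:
$- \frac{2312}{-18407} + \frac{5265}{\frac{1}{-42035}} = \left(-2312\right) \left(- \frac{1}{18407}\right) + \frac{5265}{- \frac{1}{42035}} = \frac{2312}{18407} + 5265 \left(-42035\right) = \frac{2312}{18407} - 221314275 = - \frac{4073731857613}{18407}$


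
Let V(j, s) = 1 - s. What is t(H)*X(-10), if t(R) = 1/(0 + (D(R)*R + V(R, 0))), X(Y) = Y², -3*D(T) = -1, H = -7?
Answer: -75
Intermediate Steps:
D(T) = ⅓ (D(T) = -⅓*(-1) = ⅓)
t(R) = 1/(1 + R/3) (t(R) = 1/(0 + (R/3 + (1 - 1*0))) = 1/(0 + (R/3 + (1 + 0))) = 1/(0 + (R/3 + 1)) = 1/(0 + (1 + R/3)) = 1/(1 + R/3))
t(H)*X(-10) = (3/(3 - 7))*(-10)² = (3/(-4))*100 = (3*(-¼))*100 = -¾*100 = -75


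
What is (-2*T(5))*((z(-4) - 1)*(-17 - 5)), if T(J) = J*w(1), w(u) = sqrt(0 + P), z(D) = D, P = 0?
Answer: 0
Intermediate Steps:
w(u) = 0 (w(u) = sqrt(0 + 0) = sqrt(0) = 0)
T(J) = 0 (T(J) = J*0 = 0)
(-2*T(5))*((z(-4) - 1)*(-17 - 5)) = (-2*0)*((-4 - 1)*(-17 - 5)) = 0*(-5*(-22)) = 0*110 = 0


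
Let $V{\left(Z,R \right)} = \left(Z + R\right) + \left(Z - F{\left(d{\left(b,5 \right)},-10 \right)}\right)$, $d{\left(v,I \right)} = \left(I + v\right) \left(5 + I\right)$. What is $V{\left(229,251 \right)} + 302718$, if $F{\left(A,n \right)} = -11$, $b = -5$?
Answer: $303438$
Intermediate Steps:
$d{\left(v,I \right)} = \left(5 + I\right) \left(I + v\right)$
$V{\left(Z,R \right)} = 11 + R + 2 Z$ ($V{\left(Z,R \right)} = \left(Z + R\right) + \left(Z - -11\right) = \left(R + Z\right) + \left(Z + 11\right) = \left(R + Z\right) + \left(11 + Z\right) = 11 + R + 2 Z$)
$V{\left(229,251 \right)} + 302718 = \left(11 + 251 + 2 \cdot 229\right) + 302718 = \left(11 + 251 + 458\right) + 302718 = 720 + 302718 = 303438$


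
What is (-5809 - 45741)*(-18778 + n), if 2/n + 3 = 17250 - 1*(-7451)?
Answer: 11953904807550/12349 ≈ 9.6801e+8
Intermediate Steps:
n = 1/12349 (n = 2/(-3 + (17250 - 1*(-7451))) = 2/(-3 + (17250 + 7451)) = 2/(-3 + 24701) = 2/24698 = 2*(1/24698) = 1/12349 ≈ 8.0978e-5)
(-5809 - 45741)*(-18778 + n) = (-5809 - 45741)*(-18778 + 1/12349) = -51550*(-231889521/12349) = 11953904807550/12349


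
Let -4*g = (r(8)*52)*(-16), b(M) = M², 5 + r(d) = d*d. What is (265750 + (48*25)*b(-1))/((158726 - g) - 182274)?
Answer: -26695/3582 ≈ -7.4525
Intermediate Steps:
r(d) = -5 + d² (r(d) = -5 + d*d = -5 + d²)
g = 12272 (g = -(-5 + 8²)*52*(-16)/4 = -(-5 + 64)*52*(-16)/4 = -59*52*(-16)/4 = -767*(-16) = -¼*(-49088) = 12272)
(265750 + (48*25)*b(-1))/((158726 - g) - 182274) = (265750 + (48*25)*(-1)²)/((158726 - 1*12272) - 182274) = (265750 + 1200*1)/((158726 - 12272) - 182274) = (265750 + 1200)/(146454 - 182274) = 266950/(-35820) = 266950*(-1/35820) = -26695/3582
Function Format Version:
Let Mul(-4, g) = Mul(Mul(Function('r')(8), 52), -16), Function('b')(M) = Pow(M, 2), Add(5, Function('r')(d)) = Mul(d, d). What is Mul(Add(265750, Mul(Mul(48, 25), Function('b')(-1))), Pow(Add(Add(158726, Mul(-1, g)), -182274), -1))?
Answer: Rational(-26695, 3582) ≈ -7.4525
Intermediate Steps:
Function('r')(d) = Add(-5, Pow(d, 2)) (Function('r')(d) = Add(-5, Mul(d, d)) = Add(-5, Pow(d, 2)))
g = 12272 (g = Mul(Rational(-1, 4), Mul(Mul(Add(-5, Pow(8, 2)), 52), -16)) = Mul(Rational(-1, 4), Mul(Mul(Add(-5, 64), 52), -16)) = Mul(Rational(-1, 4), Mul(Mul(59, 52), -16)) = Mul(Rational(-1, 4), Mul(3068, -16)) = Mul(Rational(-1, 4), -49088) = 12272)
Mul(Add(265750, Mul(Mul(48, 25), Function('b')(-1))), Pow(Add(Add(158726, Mul(-1, g)), -182274), -1)) = Mul(Add(265750, Mul(Mul(48, 25), Pow(-1, 2))), Pow(Add(Add(158726, Mul(-1, 12272)), -182274), -1)) = Mul(Add(265750, Mul(1200, 1)), Pow(Add(Add(158726, -12272), -182274), -1)) = Mul(Add(265750, 1200), Pow(Add(146454, -182274), -1)) = Mul(266950, Pow(-35820, -1)) = Mul(266950, Rational(-1, 35820)) = Rational(-26695, 3582)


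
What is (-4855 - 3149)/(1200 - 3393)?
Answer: 2668/731 ≈ 3.6498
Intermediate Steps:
(-4855 - 3149)/(1200 - 3393) = -8004/(-2193) = -8004*(-1/2193) = 2668/731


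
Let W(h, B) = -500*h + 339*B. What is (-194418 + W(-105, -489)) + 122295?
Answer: -185394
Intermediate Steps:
(-194418 + W(-105, -489)) + 122295 = (-194418 + (-500*(-105) + 339*(-489))) + 122295 = (-194418 + (52500 - 165771)) + 122295 = (-194418 - 113271) + 122295 = -307689 + 122295 = -185394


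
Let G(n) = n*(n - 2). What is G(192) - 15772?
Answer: 20708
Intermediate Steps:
G(n) = n*(-2 + n)
G(192) - 15772 = 192*(-2 + 192) - 15772 = 192*190 - 15772 = 36480 - 15772 = 20708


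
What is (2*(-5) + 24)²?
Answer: 196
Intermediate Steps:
(2*(-5) + 24)² = (-10 + 24)² = 14² = 196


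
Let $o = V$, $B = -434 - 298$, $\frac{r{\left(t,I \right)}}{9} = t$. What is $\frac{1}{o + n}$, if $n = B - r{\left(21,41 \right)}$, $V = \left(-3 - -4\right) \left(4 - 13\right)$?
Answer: $- \frac{1}{930} \approx -0.0010753$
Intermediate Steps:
$r{\left(t,I \right)} = 9 t$
$B = -732$
$V = -9$ ($V = \left(-3 + 4\right) \left(-9\right) = 1 \left(-9\right) = -9$)
$o = -9$
$n = -921$ ($n = -732 - 9 \cdot 21 = -732 - 189 = -921$)
$\frac{1}{o + n} = \frac{1}{-9 - 921} = \frac{1}{-930} = - \frac{1}{930}$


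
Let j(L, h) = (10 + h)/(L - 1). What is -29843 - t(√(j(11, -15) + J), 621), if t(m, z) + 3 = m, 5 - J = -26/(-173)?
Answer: -29840 - √520730/346 ≈ -29842.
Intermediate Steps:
J = 839/173 (J = 5 - (-26)/(-173) = 5 - (-26)*(-1)/173 = 5 - 1*26/173 = 5 - 26/173 = 839/173 ≈ 4.8497)
j(L, h) = (10 + h)/(-1 + L)
t(m, z) = -3 + m
-29843 - t(√(j(11, -15) + J), 621) = -29843 - (-3 + √((10 - 15)/(-1 + 11) + 839/173)) = -29843 - (-3 + √(-5/10 + 839/173)) = -29843 - (-3 + √((⅒)*(-5) + 839/173)) = -29843 - (-3 + √(-½ + 839/173)) = -29843 - (-3 + √(1505/346)) = -29843 - (-3 + √520730/346) = -29843 + (3 - √520730/346) = -29840 - √520730/346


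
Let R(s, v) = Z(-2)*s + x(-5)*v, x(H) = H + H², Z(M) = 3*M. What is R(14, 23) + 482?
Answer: 858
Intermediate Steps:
R(s, v) = -6*s + 20*v (R(s, v) = (3*(-2))*s + (-5*(1 - 5))*v = -6*s + (-5*(-4))*v = -6*s + 20*v)
R(14, 23) + 482 = (-6*14 + 20*23) + 482 = (-84 + 460) + 482 = 376 + 482 = 858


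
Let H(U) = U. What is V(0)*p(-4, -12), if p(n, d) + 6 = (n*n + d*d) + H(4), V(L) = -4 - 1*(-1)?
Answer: -474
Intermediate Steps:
V(L) = -3 (V(L) = -4 + 1 = -3)
p(n, d) = -2 + d² + n² (p(n, d) = -6 + ((n*n + d*d) + 4) = -6 + ((n² + d²) + 4) = -6 + ((d² + n²) + 4) = -6 + (4 + d² + n²) = -2 + d² + n²)
V(0)*p(-4, -12) = -3*(-2 + (-12)² + (-4)²) = -3*(-2 + 144 + 16) = -3*158 = -474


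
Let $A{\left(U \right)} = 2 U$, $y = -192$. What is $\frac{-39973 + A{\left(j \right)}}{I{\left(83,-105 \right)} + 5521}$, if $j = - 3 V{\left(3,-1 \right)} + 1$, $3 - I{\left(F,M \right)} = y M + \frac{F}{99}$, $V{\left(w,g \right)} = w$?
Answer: $\frac{3958911}{1449047} \approx 2.7321$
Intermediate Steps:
$I{\left(F,M \right)} = 3 + 192 M - \frac{F}{99}$ ($I{\left(F,M \right)} = 3 - \left(- 192 M + \frac{F}{99}\right) = 3 + 192 M - \frac{F}{99}$)
$j = -8$ ($j = \left(-3\right) 3 + 1 = -9 + 1 = -8$)
$\frac{-39973 + A{\left(j \right)}}{I{\left(83,-105 \right)} + 5521} = \frac{-39973 + 2 \left(-8\right)}{\left(3 + 192 \left(-105\right) - \frac{83}{99}\right) + 5521} = \frac{-39973 - 16}{\left(3 - 20160 - \frac{83}{99}\right) + 5521} = - \frac{39989}{- \frac{1995626}{99} + 5521} = - \frac{39989}{- \frac{1449047}{99}} = \left(-39989\right) \left(- \frac{99}{1449047}\right) = \frac{3958911}{1449047}$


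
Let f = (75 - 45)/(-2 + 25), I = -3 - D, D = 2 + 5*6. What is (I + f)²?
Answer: 600625/529 ≈ 1135.4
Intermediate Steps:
D = 32 (D = 2 + 30 = 32)
I = -35 (I = -3 - 1*32 = -3 - 32 = -35)
f = 30/23 ≈ 1.3043
(I + f)² = (-35 + 30/23)² = (-775/23)² = 600625/529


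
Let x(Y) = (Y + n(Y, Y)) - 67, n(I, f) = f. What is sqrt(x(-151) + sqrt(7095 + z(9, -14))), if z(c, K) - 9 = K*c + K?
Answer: sqrt(-369 + 2*sqrt(1741)) ≈ 16.898*I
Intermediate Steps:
z(c, K) = 9 + K + K*c (z(c, K) = 9 + (K*c + K) = 9 + (K + K*c) = 9 + K + K*c)
x(Y) = -67 + 2*Y (x(Y) = (Y + Y) - 67 = 2*Y - 67 = -67 + 2*Y)
sqrt(x(-151) + sqrt(7095 + z(9, -14))) = sqrt((-67 + 2*(-151)) + sqrt(7095 + (9 - 14 - 14*9))) = sqrt((-67 - 302) + sqrt(7095 + (9 - 14 - 126))) = sqrt(-369 + sqrt(7095 - 131)) = sqrt(-369 + sqrt(6964)) = sqrt(-369 + 2*sqrt(1741))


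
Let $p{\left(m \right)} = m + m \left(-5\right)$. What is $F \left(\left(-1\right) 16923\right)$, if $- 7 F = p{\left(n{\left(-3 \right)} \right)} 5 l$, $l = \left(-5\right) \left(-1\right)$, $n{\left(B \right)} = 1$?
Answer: $- \frac{1692300}{7} \approx -2.4176 \cdot 10^{5}$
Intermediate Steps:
$l = 5$
$p{\left(m \right)} = - 4 m$ ($p{\left(m \right)} = m - 5 m = - 4 m$)
$F = \frac{100}{7}$ ($F = - \frac{\left(-4\right) 1 \cdot 5 \cdot 5}{7} = - \frac{\left(-4\right) 5 \cdot 5}{7} = - \frac{\left(-20\right) 5}{7} = \left(- \frac{1}{7}\right) \left(-100\right) = \frac{100}{7} \approx 14.286$)
$F \left(\left(-1\right) 16923\right) = \frac{100 \left(\left(-1\right) 16923\right)}{7} = \frac{100}{7} \left(-16923\right) = - \frac{1692300}{7}$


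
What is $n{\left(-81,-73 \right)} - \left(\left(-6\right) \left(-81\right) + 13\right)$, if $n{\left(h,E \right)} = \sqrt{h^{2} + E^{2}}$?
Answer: $-499 + \sqrt{11890} \approx -389.96$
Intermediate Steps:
$n{\left(h,E \right)} = \sqrt{E^{2} + h^{2}}$
$n{\left(-81,-73 \right)} - \left(\left(-6\right) \left(-81\right) + 13\right) = \sqrt{\left(-73\right)^{2} + \left(-81\right)^{2}} - \left(\left(-6\right) \left(-81\right) + 13\right) = \sqrt{5329 + 6561} - \left(486 + 13\right) = \sqrt{11890} - 499 = -499 + \sqrt{11890}$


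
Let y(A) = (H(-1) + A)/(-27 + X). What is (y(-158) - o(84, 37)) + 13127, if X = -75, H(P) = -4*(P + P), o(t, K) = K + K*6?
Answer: 218781/17 ≈ 12869.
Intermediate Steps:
o(t, K) = 7*K (o(t, K) = K + 6*K = 7*K)
H(P) = -8*P
y(A) = -4/51 - A/102 (y(A) = (-8*(-1) + A)/(-27 - 75) = (8 + A)/(-102) = (8 + A)*(-1/102) = -4/51 - A/102)
(y(-158) - o(84, 37)) + 13127 = ((-4/51 - 1/102*(-158)) - 7*37) + 13127 = ((-4/51 + 79/51) - 1*259) + 13127 = (25/17 - 259) + 13127 = -4378/17 + 13127 = 218781/17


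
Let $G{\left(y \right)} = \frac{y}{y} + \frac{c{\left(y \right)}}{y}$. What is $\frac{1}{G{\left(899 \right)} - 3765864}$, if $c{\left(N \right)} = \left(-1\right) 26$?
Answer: $- \frac{899}{3385510863} \approx -2.6554 \cdot 10^{-7}$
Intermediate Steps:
$c{\left(N \right)} = -26$
$G{\left(y \right)} = 1 - \frac{26}{y}$ ($G{\left(y \right)} = \frac{y}{y} - \frac{26}{y} = 1 - \frac{26}{y}$)
$\frac{1}{G{\left(899 \right)} - 3765864} = \frac{1}{\frac{-26 + 899}{899} - 3765864} = \frac{1}{\frac{1}{899} \cdot 873 - 3765864} = \frac{1}{\frac{873}{899} - 3765864} = \frac{1}{- \frac{3385510863}{899}} = - \frac{899}{3385510863}$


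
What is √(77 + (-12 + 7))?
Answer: 6*√2 ≈ 8.4853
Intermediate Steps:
√(77 + (-12 + 7)) = √(77 - 5) = √72 = 6*√2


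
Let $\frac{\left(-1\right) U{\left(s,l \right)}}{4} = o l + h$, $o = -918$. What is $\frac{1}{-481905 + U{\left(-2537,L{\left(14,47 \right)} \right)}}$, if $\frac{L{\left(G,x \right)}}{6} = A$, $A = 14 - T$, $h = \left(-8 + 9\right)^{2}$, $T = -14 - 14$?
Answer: $\frac{1}{443435} \approx 2.2551 \cdot 10^{-6}$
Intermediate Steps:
$T = -28$
$h = 1$ ($h = 1^{2} = 1$)
$A = 42$ ($A = 14 - -28 = 14 + 28 = 42$)
$L{\left(G,x \right)} = 252$ ($L{\left(G,x \right)} = 6 \cdot 42 = 252$)
$U{\left(s,l \right)} = -4 + 3672 l$ ($U{\left(s,l \right)} = - 4 \left(- 918 l + 1\right) = - 4 \left(1 - 918 l\right) = -4 + 3672 l$)
$\frac{1}{-481905 + U{\left(-2537,L{\left(14,47 \right)} \right)}} = \frac{1}{-481905 + \left(-4 + 3672 \cdot 252\right)} = \frac{1}{-481905 + \left(-4 + 925344\right)} = \frac{1}{-481905 + 925340} = \frac{1}{443435}$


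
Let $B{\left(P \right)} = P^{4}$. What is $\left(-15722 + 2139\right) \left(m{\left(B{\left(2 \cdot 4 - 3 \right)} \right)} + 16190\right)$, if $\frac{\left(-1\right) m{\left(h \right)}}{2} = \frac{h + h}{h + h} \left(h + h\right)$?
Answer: $-185951270$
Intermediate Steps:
$m{\left(h \right)} = - 4 h$ ($m{\left(h \right)} = - 2 \frac{h + h}{h + h} \left(h + h\right) = - 2 \frac{2 h}{2 h} 2 h = - 2 \cdot 2 h \frac{1}{2 h} 2 h = - 2 \cdot 1 \cdot 2 h = - 2 \cdot 2 h = - 4 h$)
$\left(-15722 + 2139\right) \left(m{\left(B{\left(2 \cdot 4 - 3 \right)} \right)} + 16190\right) = \left(-15722 + 2139\right) \left(- 4 \left(2 \cdot 4 - 3\right)^{4} + 16190\right) = - 13583 \left(- 4 \left(8 - 3\right)^{4} + 16190\right) = - 13583 \left(- 4 \cdot 5^{4} + 16190\right) = - 13583 \left(\left(-4\right) 625 + 16190\right) = - 13583 \left(-2500 + 16190\right) = \left(-13583\right) 13690 = -185951270$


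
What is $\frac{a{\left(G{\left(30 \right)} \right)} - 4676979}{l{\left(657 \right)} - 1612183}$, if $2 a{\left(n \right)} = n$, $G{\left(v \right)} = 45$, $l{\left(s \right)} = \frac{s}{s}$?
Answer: $\frac{3117971}{1074788} \approx 2.901$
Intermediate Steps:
$l{\left(s \right)} = 1$
$a{\left(n \right)} = \frac{n}{2}$
$\frac{a{\left(G{\left(30 \right)} \right)} - 4676979}{l{\left(657 \right)} - 1612183} = \frac{\frac{1}{2} \cdot 45 - 4676979}{1 - 1612183} = \frac{\frac{45}{2} - 4676979}{-1612182} = \left(- \frac{9353913}{2}\right) \left(- \frac{1}{1612182}\right) = \frac{3117971}{1074788}$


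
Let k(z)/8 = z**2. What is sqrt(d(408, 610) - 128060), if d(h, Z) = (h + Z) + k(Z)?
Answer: sqrt(2849758) ≈ 1688.1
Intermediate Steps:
k(z) = 8*z**2
d(h, Z) = Z + h + 8*Z**2 (d(h, Z) = (h + Z) + 8*Z**2 = (Z + h) + 8*Z**2 = Z + h + 8*Z**2)
sqrt(d(408, 610) - 128060) = sqrt((610 + 408 + 8*610**2) - 128060) = sqrt((610 + 408 + 8*372100) - 128060) = sqrt((610 + 408 + 2976800) - 128060) = sqrt(2977818 - 128060) = sqrt(2849758)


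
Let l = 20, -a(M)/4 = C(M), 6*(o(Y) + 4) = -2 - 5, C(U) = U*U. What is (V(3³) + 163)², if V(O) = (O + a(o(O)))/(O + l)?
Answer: 4655469361/178929 ≈ 26019.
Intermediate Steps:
C(U) = U²
o(Y) = -31/6 (o(Y) = -4 + (-2 - 5)/6 = -4 + (⅙)*(-7) = -4 - 7/6 = -31/6)
a(M) = -4*M²
V(O) = (-961/9 + O)/(20 + O) (V(O) = (O - 4*(-31/6)²)/(O + 20) = (O - 4*961/36)/(20 + O) = (O - 961/9)/(20 + O) = (-961/9 + O)/(20 + O))
(V(3³) + 163)² = ((-961/9 + 3³)/(20 + 3³) + 163)² = ((-961/9 + 27)/(20 + 27) + 163)² = (-718/9/47 + 163)² = ((1/47)*(-718/9) + 163)² = (-718/423 + 163)² = (68231/423)² = 4655469361/178929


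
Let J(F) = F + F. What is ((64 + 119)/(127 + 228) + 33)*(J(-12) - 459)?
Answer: -5746734/355 ≈ -16188.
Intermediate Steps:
J(F) = 2*F
((64 + 119)/(127 + 228) + 33)*(J(-12) - 459) = ((64 + 119)/(127 + 228) + 33)*(2*(-12) - 459) = (183/355 + 33)*(-24 - 459) = (183*(1/355) + 33)*(-483) = (183/355 + 33)*(-483) = (11898/355)*(-483) = -5746734/355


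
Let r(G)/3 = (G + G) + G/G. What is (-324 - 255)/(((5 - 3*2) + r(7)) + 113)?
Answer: -579/157 ≈ -3.6879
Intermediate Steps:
r(G) = 3 + 6*G (r(G) = 3*((G + G) + G/G) = 3*(2*G + 1) = 3*(1 + 2*G) = 3 + 6*G)
(-324 - 255)/(((5 - 3*2) + r(7)) + 113) = (-324 - 255)/(((5 - 3*2) + (3 + 6*7)) + 113) = -579/(((5 - 6) + (3 + 42)) + 113) = -579/((-1 + 45) + 113) = -579/(44 + 113) = -579/157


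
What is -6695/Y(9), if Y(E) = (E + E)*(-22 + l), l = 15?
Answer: 6695/126 ≈ 53.135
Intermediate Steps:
Y(E) = -14*E (Y(E) = (E + E)*(-22 + 15) = (2*E)*(-7) = -14*E)
-6695/Y(9) = -6695/((-14*9)) = -6695/(-126) = -6695*(-1/126) = 6695/126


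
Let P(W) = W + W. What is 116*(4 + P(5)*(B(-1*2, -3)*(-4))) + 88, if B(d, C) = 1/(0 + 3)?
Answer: -2984/3 ≈ -994.67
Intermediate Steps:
B(d, C) = 1/3
P(W) = 2*W
116*(4 + P(5)*(B(-1*2, -3)*(-4))) + 88 = 116*(4 + (2*5)*((1/3)*(-4))) + 88 = 116*(4 + 10*(-4/3)) + 88 = 116*(4 - 40/3) + 88 = 116*(-28/3) + 88 = -3248/3 + 88 = -2984/3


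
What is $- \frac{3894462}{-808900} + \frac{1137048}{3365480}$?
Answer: $\frac{175331151237}{34029209650} \approx 5.1524$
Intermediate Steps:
$- \frac{3894462}{-808900} + \frac{1137048}{3365480} = \left(-3894462\right) \left(- \frac{1}{808900}\right) + 1137048 \cdot \frac{1}{3365480} = \frac{1947231}{404450} + \frac{142131}{420685} = \frac{175331151237}{34029209650}$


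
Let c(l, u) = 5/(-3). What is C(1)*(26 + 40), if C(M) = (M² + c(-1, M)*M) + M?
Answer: 22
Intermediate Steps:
c(l, u) = -5/3 (c(l, u) = 5*(-⅓) = -5/3)
C(M) = M² - 2*M/3 (C(M) = (M² - 5*M/3) + M = M² - 2*M/3)
C(1)*(26 + 40) = ((⅓)*1*(-2 + 3*1))*(26 + 40) = ((⅓)*1*(-2 + 3))*66 = ((⅓)*1*1)*66 = (⅓)*66 = 22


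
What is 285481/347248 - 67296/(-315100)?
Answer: 28330866127/27354461200 ≈ 1.0357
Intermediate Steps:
285481/347248 - 67296/(-315100) = 285481*(1/347248) - 67296*(-1/315100) = 285481/347248 + 16824/78775 = 28330866127/27354461200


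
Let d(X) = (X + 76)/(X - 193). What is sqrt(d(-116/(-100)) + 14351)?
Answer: sqrt(82521734933)/2398 ≈ 119.79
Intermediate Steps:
d(X) = (76 + X)/(-193 + X)
sqrt(d(-116/(-100)) + 14351) = sqrt((76 - 116/(-100))/(-193 - 116/(-100)) + 14351) = sqrt((76 - 116*(-1/100))/(-193 - 116*(-1/100)) + 14351) = sqrt((76 + 29/25)/(-193 + 29/25) + 14351) = sqrt((1929/25)/(-4796/25) + 14351) = sqrt(-25/4796*1929/25 + 14351) = sqrt(-1929/4796 + 14351) = sqrt(68825467/4796) = sqrt(82521734933)/2398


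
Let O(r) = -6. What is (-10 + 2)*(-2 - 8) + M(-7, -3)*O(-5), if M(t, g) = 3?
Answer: 62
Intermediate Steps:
(-10 + 2)*(-2 - 8) + M(-7, -3)*O(-5) = (-10 + 2)*(-2 - 8) + 3*(-6) = -8*(-10) - 18 = 80 - 18 = 62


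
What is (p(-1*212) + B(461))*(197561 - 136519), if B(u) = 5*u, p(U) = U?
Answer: 127760906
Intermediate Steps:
(p(-1*212) + B(461))*(197561 - 136519) = (-1*212 + 5*461)*(197561 - 136519) = (-212 + 2305)*61042 = 2093*61042 = 127760906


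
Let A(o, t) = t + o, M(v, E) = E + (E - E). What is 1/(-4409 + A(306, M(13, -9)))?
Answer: -1/4112 ≈ -0.00024319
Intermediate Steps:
M(v, E) = E (M(v, E) = E + 0 = E)
A(o, t) = o + t
1/(-4409 + A(306, M(13, -9))) = 1/(-4409 + (306 - 9)) = 1/(-4409 + 297) = 1/(-4112) = -1/4112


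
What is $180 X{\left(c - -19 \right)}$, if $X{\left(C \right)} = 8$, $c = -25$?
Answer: $1440$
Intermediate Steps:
$180 X{\left(c - -19 \right)} = 180 \cdot 8 = 1440$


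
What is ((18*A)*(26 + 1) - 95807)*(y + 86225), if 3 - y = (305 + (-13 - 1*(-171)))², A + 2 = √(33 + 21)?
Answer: 12401357839 - 186829578*√6 ≈ 1.1944e+10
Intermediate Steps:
A = -2 + 3*√6 (A = -2 + √(33 + 21) = -2 + √54 = -2 + 3*√6 ≈ 5.3485)
y = -214366 (y = 3 - (305 + (-13 - 1*(-171)))² = 3 - (305 + (-13 + 171))² = 3 - (305 + 158)² = 3 - 1*463² = 3 - 1*214369 = 3 - 214369 = -214366)
((18*A)*(26 + 1) - 95807)*(y + 86225) = ((18*(-2 + 3*√6))*(26 + 1) - 95807)*(-214366 + 86225) = ((-36 + 54*√6)*27 - 95807)*(-128141) = ((-972 + 1458*√6) - 95807)*(-128141) = (-96779 + 1458*√6)*(-128141) = 12401357839 - 186829578*√6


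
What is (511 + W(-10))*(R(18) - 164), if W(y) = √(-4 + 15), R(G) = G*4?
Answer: -47012 - 92*√11 ≈ -47317.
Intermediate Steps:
R(G) = 4*G
W(y) = √11
(511 + W(-10))*(R(18) - 164) = (511 + √11)*(4*18 - 164) = (511 + √11)*(72 - 164) = (511 + √11)*(-92) = -47012 - 92*√11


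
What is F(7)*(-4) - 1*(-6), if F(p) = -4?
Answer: 22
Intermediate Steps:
F(7)*(-4) - 1*(-6) = -4*(-4) - 1*(-6) = 16 + 6 = 22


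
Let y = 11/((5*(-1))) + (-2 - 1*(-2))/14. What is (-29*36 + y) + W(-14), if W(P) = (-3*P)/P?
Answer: -5246/5 ≈ -1049.2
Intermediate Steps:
y = -11/5 (y = 11/(-5) + (-2 + 2)*(1/14) = 11*(-⅕) + 0*(1/14) = -11/5 + 0 = -11/5 ≈ -2.2000)
W(P) = -3
(-29*36 + y) + W(-14) = (-29*36 - 11/5) - 3 = (-1044 - 11/5) - 3 = -5231/5 - 3 = -5246/5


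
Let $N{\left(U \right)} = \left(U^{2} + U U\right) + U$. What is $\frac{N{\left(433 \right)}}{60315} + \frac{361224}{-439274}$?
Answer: $\frac{23853511009}{4415801885} \approx 5.4019$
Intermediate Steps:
$N{\left(U \right)} = U + 2 U^{2}$ ($N{\left(U \right)} = \left(U^{2} + U^{2}\right) + U = 2 U^{2} + U = U + 2 U^{2}$)
$\frac{N{\left(433 \right)}}{60315} + \frac{361224}{-439274} = \frac{433 \left(1 + 2 \cdot 433\right)}{60315} + \frac{361224}{-439274} = 433 \left(1 + 866\right) \frac{1}{60315} + 361224 \left(- \frac{1}{439274}\right) = 433 \cdot 867 \cdot \frac{1}{60315} - \frac{180612}{219637} = 375411 \cdot \frac{1}{60315} - \frac{180612}{219637} = \frac{125137}{20105} - \frac{180612}{219637} = \frac{23853511009}{4415801885}$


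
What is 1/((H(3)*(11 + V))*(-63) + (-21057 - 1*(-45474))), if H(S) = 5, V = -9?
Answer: 1/23787 ≈ 4.2040e-5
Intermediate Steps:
1/((H(3)*(11 + V))*(-63) + (-21057 - 1*(-45474))) = 1/((5*(11 - 9))*(-63) + (-21057 - 1*(-45474))) = 1/((5*2)*(-63) + (-21057 + 45474)) = 1/(10*(-63) + 24417) = 1/(-630 + 24417) = 1/23787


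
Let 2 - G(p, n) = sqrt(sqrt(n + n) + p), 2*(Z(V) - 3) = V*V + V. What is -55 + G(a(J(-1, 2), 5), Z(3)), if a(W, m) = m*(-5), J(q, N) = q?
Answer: -53 - I*sqrt(25 - 3*sqrt(2)) ≈ -53.0 - 4.556*I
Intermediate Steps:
Z(V) = 3 + V/2 + V**2/2 (Z(V) = 3 + (V*V + V)/2 = 3 + (V**2 + V)/2 = 3 + (V + V**2)/2 = 3 + (V/2 + V**2/2) = 3 + V/2 + V**2/2)
a(W, m) = -5*m
G(p, n) = 2 - sqrt(p + sqrt(2)*sqrt(n)) (G(p, n) = 2 - sqrt(sqrt(n + n) + p) = 2 - sqrt(sqrt(2*n) + p) = 2 - sqrt(sqrt(2)*sqrt(n) + p) = 2 - sqrt(p + sqrt(2)*sqrt(n)))
-55 + G(a(J(-1, 2), 5), Z(3)) = -55 + (2 - sqrt(-5*5 + sqrt(2)*sqrt(3 + (1/2)*3 + (1/2)*3**2))) = -55 + (2 - sqrt(-25 + sqrt(2)*sqrt(3 + 3/2 + (1/2)*9))) = -55 + (2 - sqrt(-25 + sqrt(2)*sqrt(3 + 3/2 + 9/2))) = -55 + (2 - sqrt(-25 + sqrt(2)*sqrt(9))) = -55 + (2 - sqrt(-25 + sqrt(2)*3)) = -55 + (2 - sqrt(-25 + 3*sqrt(2))) = -53 - sqrt(-25 + 3*sqrt(2))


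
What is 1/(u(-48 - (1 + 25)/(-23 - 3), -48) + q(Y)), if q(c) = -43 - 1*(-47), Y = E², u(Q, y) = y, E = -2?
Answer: -1/44 ≈ -0.022727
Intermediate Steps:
Y = 4 (Y = (-2)² = 4)
q(c) = 4 (q(c) = -43 + 47 = 4)
1/(u(-48 - (1 + 25)/(-23 - 3), -48) + q(Y)) = 1/(-48 + 4) = 1/(-44) = -1/44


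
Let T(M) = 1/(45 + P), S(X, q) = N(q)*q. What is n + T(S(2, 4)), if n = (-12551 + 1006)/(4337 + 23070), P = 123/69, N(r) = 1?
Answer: -11792059/29489932 ≈ -0.39987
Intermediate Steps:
P = 41/23 (P = 123*(1/69) = 41/23 ≈ 1.7826)
S(X, q) = q (S(X, q) = 1*q = q)
T(M) = 23/1076 (T(M) = 1/(45 + 41/23) = 1/(1076/23) = 23/1076)
n = -11545/27407 ≈ -0.42124
n + T(S(2, 4)) = -11545/27407 + 23/1076 = -11792059/29489932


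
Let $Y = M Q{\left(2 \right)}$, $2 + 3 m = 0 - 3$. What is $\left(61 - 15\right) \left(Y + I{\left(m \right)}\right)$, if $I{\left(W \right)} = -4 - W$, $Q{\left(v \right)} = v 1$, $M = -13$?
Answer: $- \frac{3910}{3} \approx -1303.3$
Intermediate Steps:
$Q{\left(v \right)} = v$
$m = - \frac{5}{3}$ ($m = - \frac{2}{3} + \frac{0 - 3}{3} = - \frac{2}{3} + \frac{1}{3} \left(-3\right) = - \frac{2}{3} - 1 = - \frac{5}{3} \approx -1.6667$)
$Y = -26$ ($Y = \left(-13\right) 2 = -26$)
$\left(61 - 15\right) \left(Y + I{\left(m \right)}\right) = \left(61 - 15\right) \left(-26 - \frac{7}{3}\right) = 46 \left(-26 + \left(-4 + \frac{5}{3}\right)\right) = 46 \left(-26 - \frac{7}{3}\right) = 46 \left(- \frac{85}{3}\right) = - \frac{3910}{3}$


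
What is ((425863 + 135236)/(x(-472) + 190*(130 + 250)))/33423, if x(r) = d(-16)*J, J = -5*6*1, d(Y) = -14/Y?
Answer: 68012/292395545 ≈ 0.00023260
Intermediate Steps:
J = -30 (J = -30*1 = -30)
x(r) = -105/4 (x(r) = -14/(-16)*(-30) = -14*(-1/16)*(-30) = (7/8)*(-30) = -105/4)
((425863 + 135236)/(x(-472) + 190*(130 + 250)))/33423 = ((425863 + 135236)/(-105/4 + 190*(130 + 250)))/33423 = (561099/(-105/4 + 190*380))*(1/33423) = (561099/(-105/4 + 72200))*(1/33423) = (561099/(288695/4))*(1/33423) = (561099*(4/288695))*(1/33423) = (204036/26245)*(1/33423) = 68012/292395545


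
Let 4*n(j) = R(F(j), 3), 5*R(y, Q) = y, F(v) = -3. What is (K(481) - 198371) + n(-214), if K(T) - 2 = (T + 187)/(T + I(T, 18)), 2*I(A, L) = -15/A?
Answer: -1835723033461/9254140 ≈ -1.9837e+5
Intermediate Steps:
I(A, L) = -15/(2*A) (I(A, L) = (-15/A)/2 = -15/(2*A))
K(T) = 2 + (187 + T)/(T - 15/(2*T)) (K(T) = 2 + (T + 187)/(T - 15/(2*T)) = 2 + (187 + T)/(T - 15/(2*T)))
R(y, Q) = y/5
n(j) = -3/20 (n(j) = ((1/5)*(-3))/4 = (1/4)*(-3/5) = -3/20)
(K(481) - 198371) + n(-214) = (2*(-15 + 481*(187 + 3*481))/(-15 + 2*481**2) - 198371) - 3/20 = (2*(-15 + 481*(187 + 1443))/(-15 + 2*231361) - 198371) - 3/20 = (2*(-15 + 481*1630)/(-15 + 462722) - 198371) - 3/20 = (2*(-15 + 784030)/462707 - 198371) - 3/20 = (2*(1/462707)*784015 - 198371) - 3/20 = (1568030/462707 - 198371) - 3/20 = -91786082267/462707 - 3/20 = -1835723033461/9254140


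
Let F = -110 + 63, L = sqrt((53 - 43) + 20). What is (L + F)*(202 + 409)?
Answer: -28717 + 611*sqrt(30) ≈ -25370.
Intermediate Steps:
L = sqrt(30) (L = sqrt(10 + 20) = sqrt(30) ≈ 5.4772)
F = -47
(L + F)*(202 + 409) = (sqrt(30) - 47)*(202 + 409) = (-47 + sqrt(30))*611 = -28717 + 611*sqrt(30)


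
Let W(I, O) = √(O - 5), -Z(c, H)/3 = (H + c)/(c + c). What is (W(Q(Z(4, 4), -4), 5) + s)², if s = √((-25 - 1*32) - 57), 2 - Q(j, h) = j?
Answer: -114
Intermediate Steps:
Z(c, H) = -3*(H + c)/(2*c) (Z(c, H) = -3*(H + c)/(c + c) = -3*(H + c)/(2*c))
Q(j, h) = 2 - j
W(I, O) = √(-5 + O)
s = I*√114 (s = √((-25 - 32) - 57) = √(-57 - 57) = √(-114) = I*√114 ≈ 10.677*I)
(W(Q(Z(4, 4), -4), 5) + s)² = (√(-5 + 5) + I*√114)² = (√0 + I*√114)² = (0 + I*√114)² = (I*√114)² = -114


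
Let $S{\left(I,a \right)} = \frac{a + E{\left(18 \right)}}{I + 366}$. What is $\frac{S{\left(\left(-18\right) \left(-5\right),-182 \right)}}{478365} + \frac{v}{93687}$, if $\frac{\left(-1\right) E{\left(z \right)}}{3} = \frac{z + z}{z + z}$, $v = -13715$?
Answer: $- \frac{199448745113}{1362424085352} \approx -0.14639$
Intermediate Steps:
$E{\left(z \right)} = -3$ ($E{\left(z \right)} = - 3 \frac{z + z}{z + z} = - 3 \frac{2 z}{2 z} = - 3 \cdot 2 z \frac{1}{2 z} = \left(-3\right) 1 = -3$)
$S{\left(I,a \right)} = \frac{-3 + a}{366 + I}$ ($S{\left(I,a \right)} = \frac{a - 3}{I + 366} = \frac{-3 + a}{366 + I}$)
$\frac{S{\left(\left(-18\right) \left(-5\right),-182 \right)}}{478365} + \frac{v}{93687} = \frac{\frac{1}{366 - -90} \left(-3 - 182\right)}{478365} - \frac{13715}{93687} = \frac{1}{366 + 90} \left(-185\right) \frac{1}{478365} - \frac{13715}{93687} = \frac{1}{456} \left(-185\right) \frac{1}{478365} - \frac{13715}{93687} = \left(- \frac{185}{456}\right) \frac{1}{478365} - \frac{13715}{93687} = - \frac{37}{43626888} - \frac{13715}{93687} = - \frac{199448745113}{1362424085352}$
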